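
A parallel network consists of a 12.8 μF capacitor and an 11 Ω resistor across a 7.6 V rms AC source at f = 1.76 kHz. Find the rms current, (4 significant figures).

1.279 A

ω = 2πf = 11060 rad/s
X_C = 1/(ωC) = 7.065 Ω
Parallel: admittances add. Y = 1/R + jωC
Y = (0.09091 + j0.1415) S
|Y| = 0.1682 S → |Z| = 1/|Y| = 5.944 Ω, ∠Z = −∠Y = -57.29°
I = V/|Z| = 7.6/5.944 = 1.279 A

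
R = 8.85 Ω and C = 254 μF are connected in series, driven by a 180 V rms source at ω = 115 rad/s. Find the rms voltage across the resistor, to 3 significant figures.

X_C = 1/(ωC) = 34.2 Ω
Z = 8.85 − j34.2 Ω
|Z| = √(8.85² + 34.2²) = 35.4 Ω
I = V/|Z| = 5.09 A
V_R = I·|Z_R| = 5.09 × 8.85 = 45.1 V

45.1 V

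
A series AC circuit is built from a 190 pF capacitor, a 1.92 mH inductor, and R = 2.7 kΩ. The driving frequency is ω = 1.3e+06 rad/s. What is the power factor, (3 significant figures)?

0.867

X_L = ωL = 2500 Ω
X_C = 1/(ωC) = 4050 Ω
Net reactance X = X_L − X_C = -1550 Ω
Z = 2700 − j1550 Ω
|Z| = √(2700² + 1550²) = 3110 Ω
∠Z = arctan(-1550/2700) = -29.9°
cos φ = cos(-29.9°) = 0.867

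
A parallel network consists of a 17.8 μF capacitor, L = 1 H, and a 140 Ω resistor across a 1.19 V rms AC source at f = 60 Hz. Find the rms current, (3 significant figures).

ω = 2πf = 377.0 rad/s
X_L = ωL = 377 Ω
X_C = 1/(ωC) = 149 Ω
Parallel: admittances add. Y = 1/R + 1/(jωL) + jωC
Y = (0.00714 + j0.00406) S
|Y| = 0.00822 S → |Z| = 1/|Y| = 122 Ω, ∠Z = −∠Y = -29.6°
I = V/|Z| = 1.19/122 = 9.78 mA

9.78 mA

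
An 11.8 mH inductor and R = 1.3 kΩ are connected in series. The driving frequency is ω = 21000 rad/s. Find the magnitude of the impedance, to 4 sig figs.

X_L = ωL = 247.8 Ω
Z = 1300 + j247.8 Ω
|Z| = √(1300² + 247.8²) = 1323 Ω

1323 Ω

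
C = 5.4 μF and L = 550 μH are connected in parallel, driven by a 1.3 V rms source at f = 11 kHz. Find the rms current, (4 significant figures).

451.0 mA

ω = 2πf = 69120 rad/s
X_L = ωL = 38.01 Ω
X_C = 1/(ωC) = 2.679 Ω
Parallel: admittances add. Y = 1/(jωL) + jωC
Y = (0 + j0.3469) S
|Y| = 0.3469 S → |Z| = 1/|Y| = 2.883 Ω, ∠Z = −∠Y = -90.00°
I = V/|Z| = 1.3/2.883 = 451.0 mA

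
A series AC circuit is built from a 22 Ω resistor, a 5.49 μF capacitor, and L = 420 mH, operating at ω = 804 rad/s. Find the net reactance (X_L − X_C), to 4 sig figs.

111.1 Ω

X_L = ωL = 337.7 Ω
X_C = 1/(ωC) = 226.6 Ω
X = 337.7 − 226.6 = 111.1 Ω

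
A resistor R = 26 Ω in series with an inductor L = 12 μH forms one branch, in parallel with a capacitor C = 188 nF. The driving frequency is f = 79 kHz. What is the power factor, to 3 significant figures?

ω = 2πf = 496400 rad/s
X_L = ωL = 5.96 Ω
X_C = 1/(ωC) = 10.7 Ω
Branch 1 (R+jX_L): Z₁ = 26.0 + j5.96 Ω, |Z₁| = 26.7 Ω
Branch 2 (−jX_C): Z₂ = −j10.7 Ω
Parallel: Z = Z₁Z₂/(Z₁+Z₂), |Z| = 10.8 Ω, ∠Z = -66.7°
cos φ = cos(-66.7°) = 0.395

0.395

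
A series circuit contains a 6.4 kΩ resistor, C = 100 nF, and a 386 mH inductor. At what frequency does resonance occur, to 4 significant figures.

ω₀ = 1/√(LC) = 1/√(0.386 × 1e-07) = 5090 rad/s
f₀ = ω₀/(2π) = 810.1 Hz

810.1 Hz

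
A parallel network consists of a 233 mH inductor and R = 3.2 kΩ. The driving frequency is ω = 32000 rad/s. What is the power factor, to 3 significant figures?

X_L = ωL = 7460 Ω
Parallel: admittances add. Y = 1/R + 1/(jωL)
Y = (0.000313 − j0.000134) S
|Y| = 0.000340 S → |Z| = 1/|Y| = 2940 Ω, ∠Z = −∠Y = 23.2°
cos φ = cos(23.2°) = 0.919

0.919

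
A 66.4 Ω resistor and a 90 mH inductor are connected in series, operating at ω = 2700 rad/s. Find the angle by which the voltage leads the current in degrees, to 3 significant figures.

X_L = ωL = 243 Ω
Z = 66.4 + j243 Ω
|Z| = √(66.4² + 243²) = 252 Ω
∠Z = arctan(243/66.4) = 74.7°

74.7°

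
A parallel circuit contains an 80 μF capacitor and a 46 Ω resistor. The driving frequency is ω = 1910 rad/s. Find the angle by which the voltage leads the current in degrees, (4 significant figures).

-81.90°

X_C = 1/(ωC) = 6.545 Ω
Parallel: admittances add. Y = 1/R + jωC
Y = (0.02174 + j0.1528) S
|Y| = 0.1543 S → |Z| = 1/|Y| = 6.479 Ω, ∠Z = −∠Y = -81.90°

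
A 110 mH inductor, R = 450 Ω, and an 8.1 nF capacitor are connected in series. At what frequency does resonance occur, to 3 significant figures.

5.33 kHz

ω₀ = 1/√(LC) = 1/√(0.11 × 8.1e-09) = 33500 rad/s
f₀ = ω₀/(2π) = 5.33 kHz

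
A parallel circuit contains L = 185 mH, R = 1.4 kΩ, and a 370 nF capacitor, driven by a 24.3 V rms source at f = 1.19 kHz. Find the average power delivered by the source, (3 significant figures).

ω = 2πf = 7477 rad/s
X_L = ωL = 1380 Ω
X_C = 1/(ωC) = 361 Ω
Parallel: admittances add. Y = 1/R + 1/(jωL) + jωC
Y = (0.000714 + j0.00204) S
|Y| = 0.00216 S → |Z| = 1/|Y| = 462 Ω, ∠Z = −∠Y = -70.7°
I = V/|Z| = 52.6 mA
P = VI cos φ = 24.3 × 0.0526 × cos(-70.7°) = 422 mW

422 mW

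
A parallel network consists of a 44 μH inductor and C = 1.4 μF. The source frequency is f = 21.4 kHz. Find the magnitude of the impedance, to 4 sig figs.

ω = 2πf = 134500 rad/s
X_L = ωL = 5.916 Ω
X_C = 1/(ωC) = 5.312 Ω
Parallel: admittances add. Y = 1/(jωL) + jωC
Y = (0 + j0.01922) S
|Y| = 0.01922 S → |Z| = 1/|Y| = 52.03 Ω, ∠Z = −∠Y = -90.00°

52.03 Ω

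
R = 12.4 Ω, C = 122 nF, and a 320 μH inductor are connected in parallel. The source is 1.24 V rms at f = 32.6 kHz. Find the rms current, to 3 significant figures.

101 mA

ω = 2πf = 204800 rad/s
X_L = ωL = 65.5 Ω
X_C = 1/(ωC) = 40.0 Ω
Parallel: admittances add. Y = 1/R + 1/(jωL) + jωC
Y = (0.0806 + j0.00973) S
|Y| = 0.0812 S → |Z| = 1/|Y| = 12.3 Ω, ∠Z = −∠Y = -6.88°
I = V/|Z| = 1.24/12.3 = 101 mA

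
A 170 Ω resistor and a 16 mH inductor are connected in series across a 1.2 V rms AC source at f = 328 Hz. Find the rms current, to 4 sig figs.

6.930 mA

ω = 2πf = 2061 rad/s
X_L = ωL = 32.97 Ω
Z = 170.0 + j32.97 Ω
|Z| = √(170.0² + 32.97²) = 173.2 Ω
I = V/|Z| = 1.2/173.2 = 6.930 mA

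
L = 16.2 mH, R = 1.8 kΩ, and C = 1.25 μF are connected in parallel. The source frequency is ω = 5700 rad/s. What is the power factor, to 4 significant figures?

X_L = ωL = 92.34 Ω
X_C = 1/(ωC) = 140.4 Ω
Parallel: admittances add. Y = 1/R + 1/(jωL) + jωC
Y = (0.0005556 − j0.003705) S
|Y| = 0.003746 S → |Z| = 1/|Y| = 267.0 Ω, ∠Z = −∠Y = 81.47°
cos φ = cos(81.47°) = 0.1483

0.1483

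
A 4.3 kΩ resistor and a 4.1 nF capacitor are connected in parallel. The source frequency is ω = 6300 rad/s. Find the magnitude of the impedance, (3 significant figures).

4270 Ω

X_C = 1/(ωC) = 38700 Ω
Parallel: admittances add. Y = 1/R + jωC
Y = (0.000233 + j2.58e-05) S
|Y| = 0.000234 S → |Z| = 1/|Y| = 4270 Ω, ∠Z = −∠Y = -6.34°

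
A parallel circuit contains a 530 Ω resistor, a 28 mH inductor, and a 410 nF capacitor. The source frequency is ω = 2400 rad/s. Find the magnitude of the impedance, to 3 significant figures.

71.3 Ω

X_L = ωL = 67.2 Ω
X_C = 1/(ωC) = 1020 Ω
Parallel: admittances add. Y = 1/R + 1/(jωL) + jωC
Y = (0.00189 − j0.0139) S
|Y| = 0.0140 S → |Z| = 1/|Y| = 71.3 Ω, ∠Z = −∠Y = 82.3°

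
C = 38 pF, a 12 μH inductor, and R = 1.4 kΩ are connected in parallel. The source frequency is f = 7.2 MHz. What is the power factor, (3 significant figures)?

0.985

ω = 2πf = 4.524e+07 rad/s
X_L = ωL = 543 Ω
X_C = 1/(ωC) = 582 Ω
Parallel: admittances add. Y = 1/R + 1/(jωL) + jωC
Y = (0.000714 − j0.000123) S
|Y| = 0.000725 S → |Z| = 1/|Y| = 1380 Ω, ∠Z = −∠Y = 9.77°
cos φ = cos(9.77°) = 0.985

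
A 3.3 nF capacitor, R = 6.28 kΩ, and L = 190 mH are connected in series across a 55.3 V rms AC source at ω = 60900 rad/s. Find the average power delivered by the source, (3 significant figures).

232 mW

X_L = ωL = 11600 Ω
X_C = 1/(ωC) = 4980 Ω
Net reactance X = X_L − X_C = 6600 Ω
Z = 6280 + j6600 Ω
|Z| = √(6280² + 6600²) = 9110 Ω
∠Z = arctan(6600/6280) = 46.4°
I = V/|Z| = 6.07 mA
P = VI cos φ = 55.3 × 0.00607 × cos(46.4°) = 232 mW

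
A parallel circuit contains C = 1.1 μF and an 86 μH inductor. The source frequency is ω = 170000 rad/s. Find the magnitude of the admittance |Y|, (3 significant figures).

119 mS

X_L = ωL = 14.6 Ω
X_C = 1/(ωC) = 5.35 Ω
Parallel: admittances add. Y = 1/(jωL) + jωC
Y = (0 + j0.119) S
|Y| = 0.119 S → |Z| = 1/|Y| = 8.43 Ω, ∠Z = −∠Y = -90.0°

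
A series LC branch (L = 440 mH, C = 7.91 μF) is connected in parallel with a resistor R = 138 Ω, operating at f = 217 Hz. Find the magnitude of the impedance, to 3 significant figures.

ω = 2πf = 1363 rad/s
X_L = ωL = 600 Ω
X_C = 1/(ωC) = 92.7 Ω
Branch 1: Z₁ = R = 138 Ω
Branch 2 (series LC): Z₂ = j(X_L − X_C) = j507 Ω
Parallel: Z = Z₁Z₂/(Z₁+Z₂), |Z| = 133 Ω, ∠Z = 15.2°

133 Ω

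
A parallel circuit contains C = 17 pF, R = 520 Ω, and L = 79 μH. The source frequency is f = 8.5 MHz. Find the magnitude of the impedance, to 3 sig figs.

ω = 2πf = 5.341e+07 rad/s
X_L = ωL = 4220 Ω
X_C = 1/(ωC) = 1100 Ω
Parallel: admittances add. Y = 1/R + 1/(jωL) + jωC
Y = (0.00192 + j0.000671) S
|Y| = 0.00204 S → |Z| = 1/|Y| = 491 Ω, ∠Z = −∠Y = -19.2°

491 Ω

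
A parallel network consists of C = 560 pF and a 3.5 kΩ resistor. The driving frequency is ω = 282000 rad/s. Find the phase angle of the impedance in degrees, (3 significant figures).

X_C = 1/(ωC) = 6330 Ω
Parallel: admittances add. Y = 1/R + jωC
Y = (0.000286 + j0.000158) S
|Y| = 0.000326 S → |Z| = 1/|Y| = 3060 Ω, ∠Z = −∠Y = -28.9°

-28.9°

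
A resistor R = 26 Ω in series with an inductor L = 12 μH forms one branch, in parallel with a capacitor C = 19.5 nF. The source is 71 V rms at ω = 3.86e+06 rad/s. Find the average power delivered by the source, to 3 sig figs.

X_L = ωL = 46.3 Ω
X_C = 1/(ωC) = 13.3 Ω
Branch 1 (R+jX_L): Z₁ = 26.0 + j46.3 Ω, |Z₁| = 53.1 Ω
Branch 2 (−jX_C): Z₂ = −j13.3 Ω
Parallel: Z = Z₁Z₂/(Z₁+Z₂), |Z| = 16.8 Ω, ∠Z = -81.1°
I = V/|Z| = 4.23 A
P = VI cos φ = 71 × 4.23 × cos(-81.1°) = 46.5 W

46.5 W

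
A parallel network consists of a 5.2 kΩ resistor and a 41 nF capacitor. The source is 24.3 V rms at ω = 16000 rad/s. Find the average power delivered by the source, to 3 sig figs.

114 mW

X_C = 1/(ωC) = 1520 Ω
Parallel: admittances add. Y = 1/R + jωC
Y = (0.000192 + j0.000656) S
|Y| = 0.000684 S → |Z| = 1/|Y| = 1460 Ω, ∠Z = −∠Y = -73.7°
I = V/|Z| = 16.6 mA
P = VI cos φ = 24.3 × 0.0166 × cos(-73.7°) = 114 mW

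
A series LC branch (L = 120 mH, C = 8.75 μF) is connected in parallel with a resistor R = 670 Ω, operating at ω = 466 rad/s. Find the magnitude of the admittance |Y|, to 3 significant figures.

5.49 mS

X_L = ωL = 55.9 Ω
X_C = 1/(ωC) = 245 Ω
Branch 1: Z₁ = R = 670 Ω
Branch 2 (series LC): Z₂ = j(X_L − X_C) = −j189 Ω
Parallel: Z = Z₁Z₂/(Z₁+Z₂), |Z| = 182 Ω, ∠Z = -74.2°
|Y| = 1/|Z| = 5.49 mS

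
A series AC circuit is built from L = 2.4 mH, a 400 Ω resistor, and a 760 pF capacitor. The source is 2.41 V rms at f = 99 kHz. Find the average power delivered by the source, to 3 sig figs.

4.24 mW

ω = 2πf = 622000 rad/s
X_L = ωL = 1490 Ω
X_C = 1/(ωC) = 2120 Ω
Net reactance X = X_L − X_C = -622 Ω
Z = 400 − j622 Ω
|Z| = √(400² + 622²) = 740 Ω
∠Z = arctan(-622/400) = -57.3°
I = V/|Z| = 3.26 mA
P = VI cos φ = 2.41 × 0.00326 × cos(-57.3°) = 4.24 mW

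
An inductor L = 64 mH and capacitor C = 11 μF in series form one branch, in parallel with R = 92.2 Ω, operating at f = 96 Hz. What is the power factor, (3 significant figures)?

0.772

ω = 2πf = 603.2 rad/s
X_L = ωL = 38.6 Ω
X_C = 1/(ωC) = 151 Ω
Branch 1: Z₁ = R = 92.2 Ω
Branch 2 (series LC): Z₂ = j(X_L − X_C) = −j112 Ω
Parallel: Z = Z₁Z₂/(Z₁+Z₂), |Z| = 71.2 Ω, ∠Z = -39.4°
cos φ = cos(-39.4°) = 0.772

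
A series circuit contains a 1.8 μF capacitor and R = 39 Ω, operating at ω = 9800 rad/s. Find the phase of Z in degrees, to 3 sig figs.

X_C = 1/(ωC) = 56.7 Ω
Z = 39.0 − j56.7 Ω
|Z| = √(39.0² + 56.7²) = 68.8 Ω
∠Z = arctan(-56.7/39.0) = -55.5°

-55.5°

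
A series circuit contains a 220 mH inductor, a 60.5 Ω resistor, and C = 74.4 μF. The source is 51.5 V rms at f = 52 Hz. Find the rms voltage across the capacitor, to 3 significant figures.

ω = 2πf = 326.7 rad/s
X_L = ωL = 71.9 Ω
X_C = 1/(ωC) = 41.1 Ω
Net reactance X = X_L − X_C = 30.7 Ω
Z = 60.5 + j30.7 Ω
|Z| = √(60.5² + 30.7²) = 67.9 Ω
I = V/|Z| = 759 mA
V_C = I·|Z_C| = 0.759 × 41.1 = 31.2 V

31.2 V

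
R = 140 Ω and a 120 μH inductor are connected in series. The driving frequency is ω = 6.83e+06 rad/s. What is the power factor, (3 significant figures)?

0.168

X_L = ωL = 820 Ω
Z = 140 + j820 Ω
|Z| = √(140² + 820²) = 831 Ω
∠Z = arctan(820/140) = 80.3°
cos φ = cos(80.3°) = 0.168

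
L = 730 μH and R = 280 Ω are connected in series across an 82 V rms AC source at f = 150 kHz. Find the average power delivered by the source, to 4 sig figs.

3.412 W

ω = 2πf = 942500 rad/s
X_L = ωL = 688.0 Ω
Z = 280.0 + j688.0 Ω
|Z| = √(280.0² + 688.0²) = 742.8 Ω
∠Z = arctan(688.0/280.0) = 67.86°
I = V/|Z| = 110.4 mA
P = VI cos φ = 82 × 0.1104 × cos(67.86°) = 3.412 W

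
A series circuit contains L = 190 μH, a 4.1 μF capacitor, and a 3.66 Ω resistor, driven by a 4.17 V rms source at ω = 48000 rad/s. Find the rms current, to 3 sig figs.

765 mA

X_L = ωL = 9.12 Ω
X_C = 1/(ωC) = 5.08 Ω
Net reactance X = X_L − X_C = 4.04 Ω
Z = 3.66 + j4.04 Ω
|Z| = √(3.66² + 4.04²) = 5.45 Ω
I = V/|Z| = 4.17/5.45 = 765 mA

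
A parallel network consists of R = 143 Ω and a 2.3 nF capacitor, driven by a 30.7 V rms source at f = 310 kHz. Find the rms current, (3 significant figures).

255 mA

ω = 2πf = 1.948e+06 rad/s
X_C = 1/(ωC) = 223 Ω
Parallel: admittances add. Y = 1/R + jωC
Y = (0.00699 + j0.00448) S
|Y| = 0.00830 S → |Z| = 1/|Y| = 120 Ω, ∠Z = −∠Y = -32.6°
I = V/|Z| = 30.7/120 = 255 mA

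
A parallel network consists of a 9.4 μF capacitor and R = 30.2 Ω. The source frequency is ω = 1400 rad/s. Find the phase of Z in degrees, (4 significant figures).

X_C = 1/(ωC) = 75.99 Ω
Parallel: admittances add. Y = 1/R + jωC
Y = (0.03311 + j0.01316) S
|Y| = 0.03563 S → |Z| = 1/|Y| = 28.06 Ω, ∠Z = −∠Y = -21.67°

-21.67°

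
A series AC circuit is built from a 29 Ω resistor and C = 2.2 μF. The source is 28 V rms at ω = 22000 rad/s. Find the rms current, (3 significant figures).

X_C = 1/(ωC) = 20.7 Ω
Z = 29.0 − j20.7 Ω
|Z| = √(29.0² + 20.7²) = 35.6 Ω
I = V/|Z| = 28/35.6 = 786 mA

786 mA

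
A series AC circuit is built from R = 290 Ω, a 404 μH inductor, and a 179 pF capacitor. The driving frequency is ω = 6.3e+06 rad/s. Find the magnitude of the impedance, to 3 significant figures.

X_L = ωL = 2550 Ω
X_C = 1/(ωC) = 887 Ω
Net reactance X = X_L − X_C = 1660 Ω
Z = 290 + j1660 Ω
|Z| = √(290² + 1660²) = 1680 Ω

1680 Ω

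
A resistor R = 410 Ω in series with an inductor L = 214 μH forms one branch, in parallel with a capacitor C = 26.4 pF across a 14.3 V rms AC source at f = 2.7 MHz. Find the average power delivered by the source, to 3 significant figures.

ω = 2πf = 1.696e+07 rad/s
X_L = ωL = 3630 Ω
X_C = 1/(ωC) = 2230 Ω
Branch 1 (R+jX_L): Z₁ = 410 + j3630 Ω, |Z₁| = 3650 Ω
Branch 2 (−jX_C): Z₂ = −j2230 Ω
Parallel: Z = Z₁Z₂/(Z₁+Z₂), |Z| = 5600 Ω, ∠Z = -80.1°
I = V/|Z| = 2.55 mA
P = VI cos φ = 14.3 × 0.00255 × cos(-80.1°) = 6.28 mW

6.28 mW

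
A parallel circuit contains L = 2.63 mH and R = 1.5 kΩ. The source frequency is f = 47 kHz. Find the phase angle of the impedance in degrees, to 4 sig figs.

62.63°

ω = 2πf = 295300 rad/s
X_L = ωL = 776.7 Ω
Parallel: admittances add. Y = 1/R + 1/(jωL)
Y = (0.0006667 − j0.001288) S
|Y| = 0.001450 S → |Z| = 1/|Y| = 689.7 Ω, ∠Z = −∠Y = 62.63°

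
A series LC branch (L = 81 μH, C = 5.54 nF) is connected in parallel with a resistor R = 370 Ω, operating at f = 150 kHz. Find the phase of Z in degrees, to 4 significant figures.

ω = 2πf = 942500 rad/s
X_L = ωL = 76.34 Ω
X_C = 1/(ωC) = 191.5 Ω
Branch 1: Z₁ = R = 370.0 Ω
Branch 2 (series LC): Z₂ = j(X_L − X_C) = −j115.2 Ω
Parallel: Z = Z₁Z₂/(Z₁+Z₂), |Z| = 110.0 Ω, ∠Z = -72.71°

-72.71°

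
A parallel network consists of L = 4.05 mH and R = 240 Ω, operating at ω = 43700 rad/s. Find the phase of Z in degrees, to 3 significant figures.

53.6°

X_L = ωL = 177 Ω
Parallel: admittances add. Y = 1/R + 1/(jωL)
Y = (0.00417 − j0.00565) S
|Y| = 0.00702 S → |Z| = 1/|Y| = 142 Ω, ∠Z = −∠Y = 53.6°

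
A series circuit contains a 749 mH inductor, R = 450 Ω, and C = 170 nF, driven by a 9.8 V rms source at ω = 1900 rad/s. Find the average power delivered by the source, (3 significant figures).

14.4 mW

X_L = ωL = 1420 Ω
X_C = 1/(ωC) = 3100 Ω
Net reactance X = X_L − X_C = -1670 Ω
Z = 450 − j1670 Ω
|Z| = √(450² + 1670²) = 1730 Ω
∠Z = arctan(-1670/450) = -74.9°
I = V/|Z| = 5.66 mA
P = VI cos φ = 9.8 × 0.00566 × cos(-74.9°) = 14.4 mW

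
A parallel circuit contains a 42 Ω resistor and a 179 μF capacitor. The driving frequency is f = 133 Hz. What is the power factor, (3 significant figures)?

0.157

ω = 2πf = 835.7 rad/s
X_C = 1/(ωC) = 6.69 Ω
Parallel: admittances add. Y = 1/R + jωC
Y = (0.0238 + j0.150) S
|Y| = 0.151 S → |Z| = 1/|Y| = 6.60 Ω, ∠Z = −∠Y = -81.0°
cos φ = cos(-81.0°) = 0.157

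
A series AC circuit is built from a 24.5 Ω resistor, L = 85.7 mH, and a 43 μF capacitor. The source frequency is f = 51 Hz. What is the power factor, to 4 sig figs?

0.4773

ω = 2πf = 320.4 rad/s
X_L = ωL = 27.46 Ω
X_C = 1/(ωC) = 72.57 Ω
Net reactance X = X_L − X_C = -45.11 Ω
Z = 24.50 − j45.11 Ω
|Z| = √(24.50² + 45.11²) = 51.34 Ω
∠Z = arctan(-45.11/24.50) = -61.49°
cos φ = cos(-61.49°) = 0.4773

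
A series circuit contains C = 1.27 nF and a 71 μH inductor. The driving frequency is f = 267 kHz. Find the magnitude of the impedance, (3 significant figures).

350 Ω

ω = 2πf = 1.678e+06 rad/s
X_L = ωL = 119 Ω
X_C = 1/(ωC) = 469 Ω
Net reactance X = X_L − X_C = -350 Ω
Z = − j350 Ω
|Z| = √(0² + 350²) = 350 Ω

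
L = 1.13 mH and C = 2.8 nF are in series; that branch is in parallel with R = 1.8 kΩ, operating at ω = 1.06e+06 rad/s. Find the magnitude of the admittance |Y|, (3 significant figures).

1.29 mS

X_L = ωL = 1200 Ω
X_C = 1/(ωC) = 337 Ω
Branch 1: Z₁ = R = 1800 Ω
Branch 2 (series LC): Z₂ = j(X_L − X_C) = j861 Ω
Parallel: Z = Z₁Z₂/(Z₁+Z₂), |Z| = 777 Ω, ∠Z = 64.4°
|Y| = 1/|Z| = 1.29 mS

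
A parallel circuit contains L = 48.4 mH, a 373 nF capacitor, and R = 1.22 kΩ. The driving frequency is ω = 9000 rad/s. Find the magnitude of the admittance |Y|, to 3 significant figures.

X_L = ωL = 436 Ω
X_C = 1/(ωC) = 298 Ω
Parallel: admittances add. Y = 1/R + 1/(jωL) + jωC
Y = (0.000820 + j0.00106) S
|Y| = 0.00134 S → |Z| = 1/|Y| = 746 Ω, ∠Z = −∠Y = -52.3°

1.34 mS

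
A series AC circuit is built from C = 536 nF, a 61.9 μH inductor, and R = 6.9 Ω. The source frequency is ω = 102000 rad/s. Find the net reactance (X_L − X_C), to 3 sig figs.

X_L = ωL = 6.31 Ω
X_C = 1/(ωC) = 18.3 Ω
X = 6.31 − 18.3 = -12.0 Ω

-12.0 Ω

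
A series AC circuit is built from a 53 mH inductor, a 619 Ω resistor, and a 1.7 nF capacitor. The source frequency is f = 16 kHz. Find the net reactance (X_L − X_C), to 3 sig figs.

-523 Ω

ω = 2πf = 100500 rad/s
X_L = ωL = 5330 Ω
X_C = 1/(ωC) = 5850 Ω
X = 5330 − 5850 = -523 Ω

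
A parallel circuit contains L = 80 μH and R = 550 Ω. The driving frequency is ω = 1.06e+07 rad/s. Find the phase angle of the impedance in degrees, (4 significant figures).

X_L = ωL = 848.0 Ω
Parallel: admittances add. Y = 1/R + 1/(jωL)
Y = (0.001818 − j0.001179) S
|Y| = 0.002167 S → |Z| = 1/|Y| = 461.4 Ω, ∠Z = −∠Y = 32.97°

32.97°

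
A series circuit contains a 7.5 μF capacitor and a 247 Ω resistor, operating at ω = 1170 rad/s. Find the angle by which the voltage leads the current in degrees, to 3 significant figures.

X_C = 1/(ωC) = 114 Ω
Z = 247 − j114 Ω
|Z| = √(247² + 114²) = 272 Ω
∠Z = arctan(-114/247) = -24.8°

-24.8°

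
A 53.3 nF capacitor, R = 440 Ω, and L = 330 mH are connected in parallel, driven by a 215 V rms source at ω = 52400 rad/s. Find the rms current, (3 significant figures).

X_L = ωL = 17300 Ω
X_C = 1/(ωC) = 358 Ω
Parallel: admittances add. Y = 1/R + 1/(jωL) + jωC
Y = (0.00227 + j0.00274) S
|Y| = 0.00356 S → |Z| = 1/|Y| = 281 Ω, ∠Z = −∠Y = -50.3°
I = V/|Z| = 215/281 = 765 mA

765 mA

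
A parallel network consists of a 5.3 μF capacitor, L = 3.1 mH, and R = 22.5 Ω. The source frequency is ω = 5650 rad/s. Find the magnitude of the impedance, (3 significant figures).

19.2 Ω

X_L = ωL = 17.5 Ω
X_C = 1/(ωC) = 33.4 Ω
Parallel: admittances add. Y = 1/R + 1/(jωL) + jωC
Y = (0.0444 − j0.0271) S
|Y| = 0.0521 S → |Z| = 1/|Y| = 19.2 Ω, ∠Z = −∠Y = 31.4°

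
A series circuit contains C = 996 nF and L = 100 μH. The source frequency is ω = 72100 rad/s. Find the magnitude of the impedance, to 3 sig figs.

6.72 Ω

X_L = ωL = 7.21 Ω
X_C = 1/(ωC) = 13.9 Ω
Net reactance X = X_L − X_C = -6.72 Ω
Z = − j6.72 Ω
|Z| = √(0² + 6.72²) = 6.72 Ω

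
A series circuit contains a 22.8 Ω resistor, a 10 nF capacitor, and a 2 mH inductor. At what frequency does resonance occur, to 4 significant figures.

35.59 kHz

ω₀ = 1/√(LC) = 1/√(0.002 × 1e-08) = 223600 rad/s
f₀ = ω₀/(2π) = 35.59 kHz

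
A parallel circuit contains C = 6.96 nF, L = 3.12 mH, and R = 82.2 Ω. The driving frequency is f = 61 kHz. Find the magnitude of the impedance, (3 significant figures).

81.3 Ω

ω = 2πf = 383300 rad/s
X_L = ωL = 1200 Ω
X_C = 1/(ωC) = 375 Ω
Parallel: admittances add. Y = 1/R + 1/(jωL) + jωC
Y = (0.0122 + j0.00183) S
|Y| = 0.0123 S → |Z| = 1/|Y| = 81.3 Ω, ∠Z = −∠Y = -8.56°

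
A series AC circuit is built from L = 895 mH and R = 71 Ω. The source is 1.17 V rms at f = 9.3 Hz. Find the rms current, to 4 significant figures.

ω = 2πf = 58.43 rad/s
X_L = ωL = 52.30 Ω
Z = 71.00 + j52.30 Ω
|Z| = √(71.00² + 52.30²) = 88.18 Ω
I = V/|Z| = 1.17/88.18 = 13.27 mA

13.27 mA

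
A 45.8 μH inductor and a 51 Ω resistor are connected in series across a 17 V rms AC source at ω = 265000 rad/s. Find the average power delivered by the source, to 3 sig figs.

5.36 W

X_L = ωL = 12.1 Ω
Z = 51.0 + j12.1 Ω
|Z| = √(51.0² + 12.1²) = 52.4 Ω
∠Z = arctan(12.1/51.0) = 13.4°
I = V/|Z| = 324 mA
P = VI cos φ = 17 × 0.324 × cos(13.4°) = 5.36 W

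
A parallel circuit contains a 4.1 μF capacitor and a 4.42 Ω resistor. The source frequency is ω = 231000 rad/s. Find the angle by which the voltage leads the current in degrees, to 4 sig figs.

-76.56°

X_C = 1/(ωC) = 1.056 Ω
Parallel: admittances add. Y = 1/R + jωC
Y = (0.2262 + j0.9471) S
|Y| = 0.9737 S → |Z| = 1/|Y| = 1.027 Ω, ∠Z = −∠Y = -76.56°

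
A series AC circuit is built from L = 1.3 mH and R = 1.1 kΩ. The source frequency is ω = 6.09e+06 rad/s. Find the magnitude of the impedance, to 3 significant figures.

X_L = ωL = 7920 Ω
Z = 1100 + j7920 Ω
|Z| = √(1100² + 7920²) = 7990 Ω

7990 Ω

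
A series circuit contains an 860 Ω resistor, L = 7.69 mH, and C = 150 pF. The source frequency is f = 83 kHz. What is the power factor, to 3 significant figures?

ω = 2πf = 521500 rad/s
X_L = ωL = 4010 Ω
X_C = 1/(ωC) = 12800 Ω
Net reactance X = X_L − X_C = -8770 Ω
Z = 860 − j8770 Ω
|Z| = √(860² + 8770²) = 8820 Ω
∠Z = arctan(-8770/860) = -84.4°
cos φ = cos(-84.4°) = 0.0976

0.0976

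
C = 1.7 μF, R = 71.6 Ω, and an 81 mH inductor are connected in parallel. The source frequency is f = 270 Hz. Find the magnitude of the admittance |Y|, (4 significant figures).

14.64 mS

ω = 2πf = 1696 rad/s
X_L = ωL = 137.4 Ω
X_C = 1/(ωC) = 346.7 Ω
Parallel: admittances add. Y = 1/R + 1/(jωL) + jωC
Y = (0.01397 − j0.004393) S
|Y| = 0.01464 S → |Z| = 1/|Y| = 68.30 Ω, ∠Z = −∠Y = 17.46°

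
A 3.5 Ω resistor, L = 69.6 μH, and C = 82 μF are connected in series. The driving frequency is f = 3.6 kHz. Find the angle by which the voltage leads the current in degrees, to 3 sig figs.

16.5°

ω = 2πf = 22620 rad/s
X_L = ωL = 1.57 Ω
X_C = 1/(ωC) = 0.539 Ω
Net reactance X = X_L − X_C = 1.04 Ω
Z = 3.50 + j1.04 Ω
|Z| = √(3.50² + 1.04²) = 3.65 Ω
∠Z = arctan(1.04/3.50) = 16.5°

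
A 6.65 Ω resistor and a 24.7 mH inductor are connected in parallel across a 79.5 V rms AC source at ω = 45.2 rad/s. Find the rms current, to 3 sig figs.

X_L = ωL = 1.12 Ω
Parallel: admittances add. Y = 1/R + 1/(jωL)
Y = (0.150 − j0.896) S
|Y| = 0.908 S → |Z| = 1/|Y| = 1.10 Ω, ∠Z = −∠Y = 80.5°
I = V/|Z| = 79.5/1.10 = 72.2 A

72.2 A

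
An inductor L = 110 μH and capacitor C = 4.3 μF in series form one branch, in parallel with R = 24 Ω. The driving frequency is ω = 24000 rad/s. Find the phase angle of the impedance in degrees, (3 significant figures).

-73.6°

X_L = ωL = 2.64 Ω
X_C = 1/(ωC) = 9.69 Ω
Branch 1: Z₁ = R = 24.0 Ω
Branch 2 (series LC): Z₂ = j(X_L − X_C) = −j7.05 Ω
Parallel: Z = Z₁Z₂/(Z₁+Z₂), |Z| = 6.76 Ω, ∠Z = -73.6°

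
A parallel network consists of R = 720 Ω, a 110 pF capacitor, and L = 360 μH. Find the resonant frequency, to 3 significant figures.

ω₀ = 1/√(LC) = 1/√(0.00036 × 1.1e-10) = 5.025e+06 rad/s
f₀ = ω₀/(2π) = 800 kHz

800 kHz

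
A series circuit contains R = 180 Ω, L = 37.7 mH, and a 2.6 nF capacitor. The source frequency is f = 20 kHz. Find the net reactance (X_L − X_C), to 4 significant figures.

ω = 2πf = 125700 rad/s
X_L = ωL = 4738 Ω
X_C = 1/(ωC) = 3061 Ω
X = 4738 − 3061 = 1677 Ω

1677 Ω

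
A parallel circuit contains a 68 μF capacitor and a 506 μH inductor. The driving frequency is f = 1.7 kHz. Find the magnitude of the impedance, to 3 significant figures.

ω = 2πf = 10680 rad/s
X_L = ωL = 5.40 Ω
X_C = 1/(ωC) = 1.38 Ω
Parallel: admittances add. Y = 1/(jωL) + jωC
Y = (0 + j0.541) S
|Y| = 0.541 S → |Z| = 1/|Y| = 1.85 Ω, ∠Z = −∠Y = -90.0°

1.85 Ω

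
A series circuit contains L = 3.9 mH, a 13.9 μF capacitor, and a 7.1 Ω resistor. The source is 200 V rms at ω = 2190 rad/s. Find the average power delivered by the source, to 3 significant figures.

X_L = ωL = 8.54 Ω
X_C = 1/(ωC) = 32.9 Ω
Net reactance X = X_L − X_C = -24.3 Ω
Z = 7.10 − j24.3 Ω
|Z| = √(7.10² + 24.3²) = 25.3 Ω
∠Z = arctan(-24.3/7.10) = -73.7°
I = V/|Z| = 7.90 A
P = VI cos φ = 200 × 7.90 × cos(-73.7°) = 443 W

443 W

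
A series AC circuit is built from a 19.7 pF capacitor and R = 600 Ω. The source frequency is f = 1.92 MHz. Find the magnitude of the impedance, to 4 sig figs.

4250 Ω

ω = 2πf = 1.206e+07 rad/s
X_C = 1/(ωC) = 4208 Ω
Z = 600.0 − j4208 Ω
|Z| = √(600.0² + 4208²) = 4250 Ω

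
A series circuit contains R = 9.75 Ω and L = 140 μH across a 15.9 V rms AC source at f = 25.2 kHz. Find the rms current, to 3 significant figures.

657 mA

ω = 2πf = 158300 rad/s
X_L = ωL = 22.2 Ω
Z = 9.75 + j22.2 Ω
|Z| = √(9.75² + 22.2²) = 24.2 Ω
I = V/|Z| = 15.9/24.2 = 657 mA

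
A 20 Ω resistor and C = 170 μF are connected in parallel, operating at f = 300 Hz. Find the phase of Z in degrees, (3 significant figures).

-81.1°

ω = 2πf = 1885 rad/s
X_C = 1/(ωC) = 3.12 Ω
Parallel: admittances add. Y = 1/R + jωC
Y = (0.0500 + j0.320) S
|Y| = 0.324 S → |Z| = 1/|Y| = 3.08 Ω, ∠Z = −∠Y = -81.1°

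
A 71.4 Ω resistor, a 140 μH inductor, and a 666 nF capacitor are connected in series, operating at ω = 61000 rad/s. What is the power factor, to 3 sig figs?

X_L = ωL = 8.54 Ω
X_C = 1/(ωC) = 24.6 Ω
Net reactance X = X_L − X_C = -16.1 Ω
Z = 71.4 − j16.1 Ω
|Z| = √(71.4² + 16.1²) = 73.2 Ω
∠Z = arctan(-16.1/71.4) = -12.7°
cos φ = cos(-12.7°) = 0.976

0.976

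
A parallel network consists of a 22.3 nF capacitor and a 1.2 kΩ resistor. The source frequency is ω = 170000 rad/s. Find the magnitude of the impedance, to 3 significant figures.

258 Ω

X_C = 1/(ωC) = 264 Ω
Parallel: admittances add. Y = 1/R + jωC
Y = (0.000833 + j0.00379) S
|Y| = 0.00388 S → |Z| = 1/|Y| = 258 Ω, ∠Z = −∠Y = -77.6°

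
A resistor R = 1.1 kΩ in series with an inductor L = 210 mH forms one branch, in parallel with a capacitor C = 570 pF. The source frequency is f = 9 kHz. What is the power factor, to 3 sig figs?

0.149

ω = 2πf = 56550 rad/s
X_L = ωL = 11900 Ω
X_C = 1/(ωC) = 31000 Ω
Branch 1 (R+jX_L): Z₁ = 1100 + j11900 Ω, |Z₁| = 11900 Ω
Branch 2 (−jX_C): Z₂ = −j31000 Ω
Parallel: Z = Z₁Z₂/(Z₁+Z₂), |Z| = 19300 Ω, ∠Z = 81.4°
cos φ = cos(81.4°) = 0.149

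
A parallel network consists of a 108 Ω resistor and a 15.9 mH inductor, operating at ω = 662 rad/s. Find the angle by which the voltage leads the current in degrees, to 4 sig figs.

X_L = ωL = 10.53 Ω
Parallel: admittances add. Y = 1/R + 1/(jωL)
Y = (0.009259 − j0.09500) S
|Y| = 0.09545 S → |Z| = 1/|Y| = 10.48 Ω, ∠Z = −∠Y = 84.43°

84.43°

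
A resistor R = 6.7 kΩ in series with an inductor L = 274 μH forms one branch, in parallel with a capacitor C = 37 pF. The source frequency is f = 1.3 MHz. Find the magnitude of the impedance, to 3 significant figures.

3440 Ω

ω = 2πf = 8.168e+06 rad/s
X_L = ωL = 2240 Ω
X_C = 1/(ωC) = 3310 Ω
Branch 1 (R+jX_L): Z₁ = 6700 + j2240 Ω, |Z₁| = 7060 Ω
Branch 2 (−jX_C): Z₂ = −j3310 Ω
Parallel: Z = Z₁Z₂/(Z₁+Z₂), |Z| = 3440 Ω, ∠Z = -62.4°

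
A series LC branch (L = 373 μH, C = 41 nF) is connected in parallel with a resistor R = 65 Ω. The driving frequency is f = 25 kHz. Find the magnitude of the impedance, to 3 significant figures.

53.9 Ω

ω = 2πf = 157100 rad/s
X_L = ωL = 58.6 Ω
X_C = 1/(ωC) = 155 Ω
Branch 1: Z₁ = R = 65.0 Ω
Branch 2 (series LC): Z₂ = j(X_L − X_C) = −j96.7 Ω
Parallel: Z = Z₁Z₂/(Z₁+Z₂), |Z| = 53.9 Ω, ∠Z = -33.9°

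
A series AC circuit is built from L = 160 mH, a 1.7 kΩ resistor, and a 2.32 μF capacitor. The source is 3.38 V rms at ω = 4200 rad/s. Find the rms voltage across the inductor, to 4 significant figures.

1.267 V

X_L = ωL = 672.0 Ω
X_C = 1/(ωC) = 102.6 Ω
Net reactance X = X_L − X_C = 569.4 Ω
Z = 1700 + j569.4 Ω
|Z| = √(1700² + 569.4²) = 1793 Ω
I = V/|Z| = 1.885 mA
V_L = I·|Z_L| = 0.001885 × 672.0 = 1.267 V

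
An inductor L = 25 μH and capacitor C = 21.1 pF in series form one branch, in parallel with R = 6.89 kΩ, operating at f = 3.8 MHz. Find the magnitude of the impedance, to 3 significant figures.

ω = 2πf = 2.388e+07 rad/s
X_L = ωL = 597 Ω
X_C = 1/(ωC) = 1980 Ω
Branch 1: Z₁ = R = 6890 Ω
Branch 2 (series LC): Z₂ = j(X_L − X_C) = −j1390 Ω
Parallel: Z = Z₁Z₂/(Z₁+Z₂), |Z| = 1360 Ω, ∠Z = -78.6°

1360 Ω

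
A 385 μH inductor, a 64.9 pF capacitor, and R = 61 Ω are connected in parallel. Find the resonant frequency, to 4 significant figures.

1.007 MHz

ω₀ = 1/√(LC) = 1/√(0.000385 × 6.49e-11) = 6.326e+06 rad/s
f₀ = ω₀/(2π) = 1.007 MHz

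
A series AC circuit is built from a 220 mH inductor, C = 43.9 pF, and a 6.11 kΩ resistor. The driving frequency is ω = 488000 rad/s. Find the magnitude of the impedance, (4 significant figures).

60990 Ω

X_L = ωL = 107400 Ω
X_C = 1/(ωC) = 46680 Ω
Net reactance X = X_L − X_C = 60680 Ω
Z = 6110 + j60680 Ω
|Z| = √(6110² + 60680²) = 60990 Ω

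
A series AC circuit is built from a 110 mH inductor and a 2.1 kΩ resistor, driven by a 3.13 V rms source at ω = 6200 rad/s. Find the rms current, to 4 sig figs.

1.418 mA

X_L = ωL = 682.0 Ω
Z = 2100 + j682.0 Ω
|Z| = √(2100² + 682.0²) = 2208 Ω
I = V/|Z| = 3.13/2208 = 1.418 mA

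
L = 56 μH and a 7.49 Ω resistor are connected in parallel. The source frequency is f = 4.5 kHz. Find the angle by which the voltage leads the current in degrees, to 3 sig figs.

ω = 2πf = 28270 rad/s
X_L = ωL = 1.58 Ω
Parallel: admittances add. Y = 1/R + 1/(jωL)
Y = (0.134 − j0.632) S
|Y| = 0.646 S → |Z| = 1/|Y| = 1.55 Ω, ∠Z = −∠Y = 78.1°

78.1°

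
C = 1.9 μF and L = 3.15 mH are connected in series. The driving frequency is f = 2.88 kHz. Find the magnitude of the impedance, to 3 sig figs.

ω = 2πf = 18100 rad/s
X_L = ωL = 57.0 Ω
X_C = 1/(ωC) = 29.1 Ω
Net reactance X = X_L − X_C = 27.9 Ω
Z = j27.9 Ω
|Z| = √(0² + 27.9²) = 27.9 Ω

27.9 Ω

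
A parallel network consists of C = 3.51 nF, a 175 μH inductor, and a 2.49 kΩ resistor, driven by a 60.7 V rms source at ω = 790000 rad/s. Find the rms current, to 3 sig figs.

X_L = ωL = 138 Ω
X_C = 1/(ωC) = 361 Ω
Parallel: admittances add. Y = 1/R + 1/(jωL) + jωC
Y = (0.000402 − j0.00446) S
|Y| = 0.00448 S → |Z| = 1/|Y| = 223 Ω, ∠Z = −∠Y = 84.9°
I = V/|Z| = 60.7/223 = 272 mA

272 mA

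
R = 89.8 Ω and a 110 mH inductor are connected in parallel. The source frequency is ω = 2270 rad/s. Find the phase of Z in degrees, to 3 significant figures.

X_L = ωL = 250 Ω
Parallel: admittances add. Y = 1/R + 1/(jωL)
Y = (0.0111 − j0.00400) S
|Y| = 0.0118 S → |Z| = 1/|Y| = 84.5 Ω, ∠Z = −∠Y = 19.8°

19.8°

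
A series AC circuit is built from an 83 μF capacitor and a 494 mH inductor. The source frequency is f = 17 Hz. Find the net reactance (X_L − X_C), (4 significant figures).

-60.03 Ω

ω = 2πf = 106.8 rad/s
X_L = ωL = 52.77 Ω
X_C = 1/(ωC) = 112.8 Ω
X = 52.77 − 112.8 = -60.03 Ω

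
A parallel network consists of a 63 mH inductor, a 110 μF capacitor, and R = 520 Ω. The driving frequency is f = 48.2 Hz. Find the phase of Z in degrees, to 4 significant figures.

ω = 2πf = 302.8 rad/s
X_L = ωL = 19.08 Ω
X_C = 1/(ωC) = 30.02 Ω
Parallel: admittances add. Y = 1/R + 1/(jωL) + jωC
Y = (0.001923 − j0.01910) S
|Y| = 0.01920 S → |Z| = 1/|Y| = 52.10 Ω, ∠Z = −∠Y = 84.25°

84.25°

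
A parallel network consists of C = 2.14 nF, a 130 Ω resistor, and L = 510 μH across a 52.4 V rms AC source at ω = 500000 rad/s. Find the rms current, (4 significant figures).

429.9 mA

X_L = ωL = 255.0 Ω
X_C = 1/(ωC) = 934.6 Ω
Parallel: admittances add. Y = 1/R + 1/(jωL) + jωC
Y = (0.007692 − j0.002852) S
|Y| = 0.008204 S → |Z| = 1/|Y| = 121.9 Ω, ∠Z = −∠Y = 20.34°
I = V/|Z| = 52.4/121.9 = 429.9 mA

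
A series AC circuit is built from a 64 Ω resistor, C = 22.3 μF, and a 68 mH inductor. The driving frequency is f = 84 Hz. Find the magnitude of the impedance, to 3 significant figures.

ω = 2πf = 527.8 rad/s
X_L = ωL = 35.9 Ω
X_C = 1/(ωC) = 85.0 Ω
Net reactance X = X_L − X_C = -49.1 Ω
Z = 64.0 − j49.1 Ω
|Z| = √(64.0² + 49.1²) = 80.6 Ω

80.6 Ω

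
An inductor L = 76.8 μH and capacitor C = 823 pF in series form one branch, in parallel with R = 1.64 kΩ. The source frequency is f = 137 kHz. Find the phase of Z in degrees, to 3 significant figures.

-50.6°

ω = 2πf = 860800 rad/s
X_L = ωL = 66.1 Ω
X_C = 1/(ωC) = 1410 Ω
Branch 1: Z₁ = R = 1640 Ω
Branch 2 (series LC): Z₂ = j(X_L − X_C) = −j1350 Ω
Parallel: Z = Z₁Z₂/(Z₁+Z₂), |Z| = 1040 Ω, ∠Z = -50.6°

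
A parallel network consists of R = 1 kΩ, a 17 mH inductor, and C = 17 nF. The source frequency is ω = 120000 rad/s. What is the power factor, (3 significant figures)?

0.542

X_L = ωL = 2040 Ω
X_C = 1/(ωC) = 490 Ω
Parallel: admittances add. Y = 1/R + 1/(jωL) + jωC
Y = (0.00100 + j0.00155) S
|Y| = 0.00184 S → |Z| = 1/|Y| = 542 Ω, ∠Z = −∠Y = -57.2°
cos φ = cos(-57.2°) = 0.542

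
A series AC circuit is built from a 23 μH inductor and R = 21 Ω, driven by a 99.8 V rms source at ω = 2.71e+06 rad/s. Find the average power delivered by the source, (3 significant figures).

48.3 W

X_L = ωL = 62.3 Ω
Z = 21.0 + j62.3 Ω
|Z| = √(21.0² + 62.3²) = 65.8 Ω
∠Z = arctan(62.3/21.0) = 71.4°
I = V/|Z| = 1.52 A
P = VI cos φ = 99.8 × 1.52 × cos(71.4°) = 48.3 W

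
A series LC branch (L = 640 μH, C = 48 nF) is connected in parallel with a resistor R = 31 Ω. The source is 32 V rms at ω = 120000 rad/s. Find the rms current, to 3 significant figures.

X_L = ωL = 76.8 Ω
X_C = 1/(ωC) = 174 Ω
Branch 1: Z₁ = R = 31.0 Ω
Branch 2 (series LC): Z₂ = j(X_L − X_C) = −j96.8 Ω
Parallel: Z = Z₁Z₂/(Z₁+Z₂), |Z| = 29.5 Ω, ∠Z = -17.8°
I = V/|Z| = 32/29.5 = 1.08 A

1.08 A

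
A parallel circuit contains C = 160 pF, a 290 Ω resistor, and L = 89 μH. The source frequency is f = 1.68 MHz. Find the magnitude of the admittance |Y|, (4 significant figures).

ω = 2πf = 1.056e+07 rad/s
X_L = ωL = 939.5 Ω
X_C = 1/(ωC) = 592.1 Ω
Parallel: admittances add. Y = 1/R + 1/(jωL) + jωC
Y = (0.003448 + j0.0006245) S
|Y| = 0.003504 S → |Z| = 1/|Y| = 285.4 Ω, ∠Z = −∠Y = -10.26°

3.504 mS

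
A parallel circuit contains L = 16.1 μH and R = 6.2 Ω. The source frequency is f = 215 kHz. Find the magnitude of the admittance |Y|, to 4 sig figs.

167.7 mS

ω = 2πf = 1.351e+06 rad/s
X_L = ωL = 21.75 Ω
Parallel: admittances add. Y = 1/R + 1/(jωL)
Y = (0.1613 − j0.04598) S
|Y| = 0.1677 S → |Z| = 1/|Y| = 5.962 Ω, ∠Z = −∠Y = 15.91°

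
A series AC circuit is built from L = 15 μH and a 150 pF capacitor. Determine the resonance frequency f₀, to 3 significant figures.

3.36 MHz

ω₀ = 1/√(LC) = 1/√(1.5e-05 × 1.5e-10) = 2.108e+07 rad/s
f₀ = ω₀/(2π) = 3.36 MHz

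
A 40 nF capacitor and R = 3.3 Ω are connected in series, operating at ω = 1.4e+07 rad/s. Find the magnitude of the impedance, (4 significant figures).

X_C = 1/(ωC) = 1.786 Ω
Z = 3.300 − j1.786 Ω
|Z| = √(3.300² + 1.786²) = 3.752 Ω

3.752 Ω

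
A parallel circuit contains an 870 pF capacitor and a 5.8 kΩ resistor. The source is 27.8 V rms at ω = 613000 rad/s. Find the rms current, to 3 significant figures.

15.6 mA

X_C = 1/(ωC) = 1880 Ω
Parallel: admittances add. Y = 1/R + jωC
Y = (0.000172 + j0.000533) S
|Y| = 0.000560 S → |Z| = 1/|Y| = 1780 Ω, ∠Z = −∠Y = -72.1°
I = V/|Z| = 27.8/1780 = 15.6 mA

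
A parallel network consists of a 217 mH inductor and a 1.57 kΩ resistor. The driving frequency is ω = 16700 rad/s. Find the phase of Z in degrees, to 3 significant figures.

X_L = ωL = 3620 Ω
Parallel: admittances add. Y = 1/R + 1/(jωL)
Y = (0.000637 − j0.000276) S
|Y| = 0.000694 S → |Z| = 1/|Y| = 1440 Ω, ∠Z = −∠Y = 23.4°

23.4°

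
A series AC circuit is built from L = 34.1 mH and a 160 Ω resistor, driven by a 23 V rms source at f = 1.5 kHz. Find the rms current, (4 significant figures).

64.07 mA

ω = 2πf = 9425 rad/s
X_L = ωL = 321.4 Ω
Z = 160.0 + j321.4 Ω
|Z| = √(160.0² + 321.4²) = 359.0 Ω
I = V/|Z| = 23/359.0 = 64.07 mA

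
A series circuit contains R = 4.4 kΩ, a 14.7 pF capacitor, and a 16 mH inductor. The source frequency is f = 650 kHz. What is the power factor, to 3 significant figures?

0.0900

ω = 2πf = 4.084e+06 rad/s
X_L = ωL = 65300 Ω
X_C = 1/(ωC) = 16700 Ω
Net reactance X = X_L − X_C = 48700 Ω
Z = 4400 + j48700 Ω
|Z| = √(4400² + 48700²) = 48900 Ω
∠Z = arctan(48700/4400) = 84.8°
cos φ = cos(84.8°) = 0.0900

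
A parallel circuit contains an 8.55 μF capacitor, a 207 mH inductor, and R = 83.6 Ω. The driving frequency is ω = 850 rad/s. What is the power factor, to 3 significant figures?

X_L = ωL = 176 Ω
X_C = 1/(ωC) = 138 Ω
Parallel: admittances add. Y = 1/R + 1/(jωL) + jωC
Y = (0.0120 + j0.00158) S
|Y| = 0.0121 S → |Z| = 1/|Y| = 82.9 Ω, ∠Z = −∠Y = -7.54°
cos φ = cos(-7.54°) = 0.991

0.991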